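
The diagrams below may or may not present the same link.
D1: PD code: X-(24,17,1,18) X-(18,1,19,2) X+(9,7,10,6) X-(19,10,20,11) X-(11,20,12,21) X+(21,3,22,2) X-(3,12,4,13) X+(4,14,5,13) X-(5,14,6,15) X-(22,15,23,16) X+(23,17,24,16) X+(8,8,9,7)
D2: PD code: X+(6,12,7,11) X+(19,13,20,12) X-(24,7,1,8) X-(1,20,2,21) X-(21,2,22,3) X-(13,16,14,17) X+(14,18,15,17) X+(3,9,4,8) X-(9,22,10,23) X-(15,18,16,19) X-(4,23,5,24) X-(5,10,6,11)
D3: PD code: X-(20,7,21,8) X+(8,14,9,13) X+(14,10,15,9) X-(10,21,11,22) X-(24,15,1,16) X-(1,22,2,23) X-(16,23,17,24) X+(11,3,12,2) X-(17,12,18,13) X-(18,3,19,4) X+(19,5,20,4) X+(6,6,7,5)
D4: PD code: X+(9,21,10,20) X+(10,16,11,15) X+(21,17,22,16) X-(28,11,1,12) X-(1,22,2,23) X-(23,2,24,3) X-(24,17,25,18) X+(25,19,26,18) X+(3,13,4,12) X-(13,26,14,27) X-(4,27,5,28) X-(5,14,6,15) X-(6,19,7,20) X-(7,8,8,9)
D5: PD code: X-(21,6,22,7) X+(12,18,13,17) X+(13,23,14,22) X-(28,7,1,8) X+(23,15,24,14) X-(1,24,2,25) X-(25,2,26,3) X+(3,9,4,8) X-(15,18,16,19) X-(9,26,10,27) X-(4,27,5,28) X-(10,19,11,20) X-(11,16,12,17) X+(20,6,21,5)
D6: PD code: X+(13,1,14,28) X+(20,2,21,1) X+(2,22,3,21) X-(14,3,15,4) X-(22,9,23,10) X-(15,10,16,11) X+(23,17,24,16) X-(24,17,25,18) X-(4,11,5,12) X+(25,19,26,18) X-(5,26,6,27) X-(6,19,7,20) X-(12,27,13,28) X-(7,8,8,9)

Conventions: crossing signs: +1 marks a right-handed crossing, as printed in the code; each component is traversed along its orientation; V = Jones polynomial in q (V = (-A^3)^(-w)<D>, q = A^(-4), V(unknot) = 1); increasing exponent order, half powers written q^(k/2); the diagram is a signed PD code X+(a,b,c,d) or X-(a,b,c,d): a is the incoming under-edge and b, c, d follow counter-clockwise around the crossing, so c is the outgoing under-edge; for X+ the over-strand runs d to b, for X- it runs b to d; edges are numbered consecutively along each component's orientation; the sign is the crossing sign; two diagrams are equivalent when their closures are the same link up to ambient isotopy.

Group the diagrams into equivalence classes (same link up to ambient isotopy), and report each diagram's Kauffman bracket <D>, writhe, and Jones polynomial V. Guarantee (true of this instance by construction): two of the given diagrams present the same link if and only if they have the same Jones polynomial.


equivalence classes: {D1, D2, D4, D5} | {D3, D6}
D1 (bracket A^-2 - A^2 + 2A^6 - A^10 + A^14 - A^18; 12 crossings at w = -2): V = -q^-6 + q^-5 - q^-4 + 2q^-3 - q^-2 + q^-1
V(D2) = -q^-6 + q^-5 - q^-4 + 2q^-3 - q^-2 + q^-1  (w -4, c 12, <D> = A^-8 - A^-4 + 2 - A^4 + A^8 - A^12)
D3 (bracket -A^-10 + 2A^-6 - A^-2 + 2A^2 - A^6 + A^10 - A^14; 12 crossings at w = -2): V = -q^-5 + q^-4 - q^-3 + 2q^-2 - q^-1 + 2 - q
D4 (bracket A^-8 - A^-4 + 2 - A^4 + A^8 - A^12; 14 crossings at w = -4): V = -q^-6 + q^-5 - q^-4 + 2q^-3 - q^-2 + q^-1
D5 (bracket A^-8 - A^-4 + 2 - A^4 + A^8 - A^12; 14 crossings at w = -4): V = -q^-6 + q^-5 - q^-4 + 2q^-3 - q^-2 + q^-1
V(D6) = -q^-5 + q^-4 - q^-3 + 2q^-2 - q^-1 + 2 - q  (w -4, c 14, <D> = -A^-16 + 2A^-12 - A^-8 + 2A^-4 - 1 + A^4 - A^8)
observation: comparing 6 Jones polynomials yields 2 groups


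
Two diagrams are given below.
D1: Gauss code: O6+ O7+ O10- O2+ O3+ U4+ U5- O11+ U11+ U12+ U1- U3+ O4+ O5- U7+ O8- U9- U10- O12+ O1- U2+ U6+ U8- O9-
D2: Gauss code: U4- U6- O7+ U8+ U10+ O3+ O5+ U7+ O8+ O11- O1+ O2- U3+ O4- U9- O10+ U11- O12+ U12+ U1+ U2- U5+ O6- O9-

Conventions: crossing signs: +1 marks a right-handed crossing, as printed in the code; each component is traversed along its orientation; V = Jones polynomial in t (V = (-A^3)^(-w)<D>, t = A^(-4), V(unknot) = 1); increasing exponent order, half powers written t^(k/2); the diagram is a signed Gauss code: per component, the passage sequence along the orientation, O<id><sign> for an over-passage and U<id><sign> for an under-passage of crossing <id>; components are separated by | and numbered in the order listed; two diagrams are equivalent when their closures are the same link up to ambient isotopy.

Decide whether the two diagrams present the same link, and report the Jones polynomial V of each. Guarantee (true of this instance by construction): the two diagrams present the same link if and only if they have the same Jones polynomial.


equivalent: no
V(D1) = 1  (w +2, c 12, <D> = A^6)
V(D2) = -t^-1 + 2 - t + 2t^2 - t^3 + t^4 - t^5  [12 crossings, <D> = -A^-14 + A^-10 - A^-6 + 2A^-2 - A^2 + 2A^6 - A^10, w = +2]
key observation: V(t) takes 2 values over 2 diagrams, fixing the grouping


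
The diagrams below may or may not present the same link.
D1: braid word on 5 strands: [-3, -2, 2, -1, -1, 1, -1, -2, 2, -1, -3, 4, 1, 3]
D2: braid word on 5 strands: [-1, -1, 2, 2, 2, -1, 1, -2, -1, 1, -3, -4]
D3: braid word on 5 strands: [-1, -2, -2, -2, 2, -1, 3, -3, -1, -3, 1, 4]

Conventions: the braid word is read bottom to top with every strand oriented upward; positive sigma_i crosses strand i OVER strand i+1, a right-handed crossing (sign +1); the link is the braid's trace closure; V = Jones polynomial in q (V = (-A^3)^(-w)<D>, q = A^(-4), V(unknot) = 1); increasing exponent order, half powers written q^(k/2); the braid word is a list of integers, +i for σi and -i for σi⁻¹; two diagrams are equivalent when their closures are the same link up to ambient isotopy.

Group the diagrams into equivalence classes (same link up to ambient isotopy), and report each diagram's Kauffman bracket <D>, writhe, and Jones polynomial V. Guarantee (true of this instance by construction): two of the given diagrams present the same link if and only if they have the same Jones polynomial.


equivalence classes: {D1} | {D2} | {D3}
D1 (bracket A^-6 + A^-2 + A^2 + A^6; 14 crossings at w = -2): V = q^-3 + q^-2 + q^-1 + 1
V(D2) = q^-2 + 2 + q^2  (w -2, c 12, <D> = A^-14 + 2A^-6 + A^2)
D3 (bracket A^-8 + 2 + A^8; 12 crossings at w = -4): V = q^-5 + 2q^-3 + q^-1
key observation: 3 values of V(q) split the 3 diagrams


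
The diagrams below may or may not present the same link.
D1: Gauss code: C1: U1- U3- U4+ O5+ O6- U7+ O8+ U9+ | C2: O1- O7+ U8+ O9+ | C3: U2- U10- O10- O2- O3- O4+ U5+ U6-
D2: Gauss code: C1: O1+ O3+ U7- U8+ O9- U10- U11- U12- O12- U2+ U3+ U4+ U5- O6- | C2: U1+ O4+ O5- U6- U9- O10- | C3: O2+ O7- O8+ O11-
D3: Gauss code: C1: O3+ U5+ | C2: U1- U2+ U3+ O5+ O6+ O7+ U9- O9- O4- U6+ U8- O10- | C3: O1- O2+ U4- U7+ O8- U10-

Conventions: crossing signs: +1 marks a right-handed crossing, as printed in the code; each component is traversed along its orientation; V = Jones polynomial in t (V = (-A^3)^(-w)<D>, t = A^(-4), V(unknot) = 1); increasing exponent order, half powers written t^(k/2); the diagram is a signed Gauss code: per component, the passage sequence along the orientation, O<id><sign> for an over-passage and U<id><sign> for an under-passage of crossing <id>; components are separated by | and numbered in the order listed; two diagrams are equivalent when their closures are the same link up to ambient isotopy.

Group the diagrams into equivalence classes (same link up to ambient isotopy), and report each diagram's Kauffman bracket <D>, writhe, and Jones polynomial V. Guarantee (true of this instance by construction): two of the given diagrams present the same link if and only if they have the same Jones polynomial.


grouping into links: {D1} | {D2} | {D3}
V(D1) = 1 + t + t^2 + t^3  (w 0, c 10, <D> = A^-12 + A^-8 + A^-4 + 1)
V(D2) = t^-3 + t^-2 + t^-1 + 1  (w -2, c 12, <D> = A^-6 + A^-2 + A^2 + A^6)
V(D3) = t^-2 + 2 + t^2  [10 crossings, <D> = A^-8 + 2 + A^8, w = 0]
why: V(t) takes 3 values over 3 diagrams, fixing the grouping


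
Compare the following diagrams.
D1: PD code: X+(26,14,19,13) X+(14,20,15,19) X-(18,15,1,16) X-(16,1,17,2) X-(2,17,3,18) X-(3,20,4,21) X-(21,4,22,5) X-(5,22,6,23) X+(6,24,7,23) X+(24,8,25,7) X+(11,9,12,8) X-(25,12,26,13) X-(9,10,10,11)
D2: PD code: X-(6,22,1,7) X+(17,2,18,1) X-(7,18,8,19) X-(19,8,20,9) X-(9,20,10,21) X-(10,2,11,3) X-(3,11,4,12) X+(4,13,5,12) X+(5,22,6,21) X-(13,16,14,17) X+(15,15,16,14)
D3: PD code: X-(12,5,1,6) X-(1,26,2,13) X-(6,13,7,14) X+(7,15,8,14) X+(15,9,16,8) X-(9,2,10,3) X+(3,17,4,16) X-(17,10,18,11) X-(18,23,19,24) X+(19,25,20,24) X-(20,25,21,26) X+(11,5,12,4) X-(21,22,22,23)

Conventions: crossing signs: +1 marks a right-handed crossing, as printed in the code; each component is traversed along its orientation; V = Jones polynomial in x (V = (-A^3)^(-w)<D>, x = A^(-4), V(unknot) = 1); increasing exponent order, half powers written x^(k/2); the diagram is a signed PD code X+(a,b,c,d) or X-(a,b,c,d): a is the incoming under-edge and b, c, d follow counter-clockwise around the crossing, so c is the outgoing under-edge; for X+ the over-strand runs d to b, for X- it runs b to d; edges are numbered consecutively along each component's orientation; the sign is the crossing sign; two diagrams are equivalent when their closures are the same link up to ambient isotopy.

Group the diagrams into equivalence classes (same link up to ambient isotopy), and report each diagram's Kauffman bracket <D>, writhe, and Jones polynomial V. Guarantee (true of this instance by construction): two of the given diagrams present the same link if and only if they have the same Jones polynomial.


equivalence classes: {D1, D2} | {D3}
D1 (bracket A^-7 + A^-3 + A - A^9; 13 crossings at w = -3): V = x^(-9/2) - x^(-5/2) - x^(-3/2) - x^(-1/2)
V(D2) = x^(-9/2) - x^(-5/2) - x^(-3/2) - x^(-1/2)  [11 crossings, <D> = A^-7 + A^-3 + A - A^9, w = -3]
V(D3) = x^(-7/2) - 2x^(-5/2) + x^(-3/2) - 2x^(-1/2) + x^(1/2) - x^(3/2)  [13 crossings, <D> = A^-15 - A^-11 + 2A^-7 - A^-3 + 2A - A^5, w = -3]
key observation: V(x) takes 2 values over 3 diagrams, fixing the grouping


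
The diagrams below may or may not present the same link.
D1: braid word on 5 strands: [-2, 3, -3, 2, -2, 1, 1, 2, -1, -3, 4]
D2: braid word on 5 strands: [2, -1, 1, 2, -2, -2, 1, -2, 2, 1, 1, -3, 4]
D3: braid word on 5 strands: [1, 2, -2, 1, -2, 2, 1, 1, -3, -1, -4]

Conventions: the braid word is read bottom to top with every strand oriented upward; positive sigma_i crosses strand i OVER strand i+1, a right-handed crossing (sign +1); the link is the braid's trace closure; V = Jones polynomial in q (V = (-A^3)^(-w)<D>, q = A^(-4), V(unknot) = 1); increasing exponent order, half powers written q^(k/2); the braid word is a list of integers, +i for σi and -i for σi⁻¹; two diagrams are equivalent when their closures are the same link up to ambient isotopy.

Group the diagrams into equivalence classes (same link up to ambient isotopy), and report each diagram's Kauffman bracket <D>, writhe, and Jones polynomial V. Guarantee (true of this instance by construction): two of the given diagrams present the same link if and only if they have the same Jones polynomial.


equivalence classes: {D1} | {D2, D3}
D1 (bracket A^-7 + A; 11 crossings at w = +1): V = -q^(1/2) - q^(5/2)
V(D2) = -q^(1/2) - q^(3/2) - q^(5/2) + q^(9/2)  (w +3, c 13, <D> = -A^-9 + A^-1 + A^3 + A^7)
V(D3) = -q^(1/2) - q^(3/2) - q^(5/2) + q^(9/2)  (w +1, c 11, <D> = -A^-15 + A^-7 + A^-3 + A)
observation: 2 classes among 3 diagrams; unequal V(q) rules out equality


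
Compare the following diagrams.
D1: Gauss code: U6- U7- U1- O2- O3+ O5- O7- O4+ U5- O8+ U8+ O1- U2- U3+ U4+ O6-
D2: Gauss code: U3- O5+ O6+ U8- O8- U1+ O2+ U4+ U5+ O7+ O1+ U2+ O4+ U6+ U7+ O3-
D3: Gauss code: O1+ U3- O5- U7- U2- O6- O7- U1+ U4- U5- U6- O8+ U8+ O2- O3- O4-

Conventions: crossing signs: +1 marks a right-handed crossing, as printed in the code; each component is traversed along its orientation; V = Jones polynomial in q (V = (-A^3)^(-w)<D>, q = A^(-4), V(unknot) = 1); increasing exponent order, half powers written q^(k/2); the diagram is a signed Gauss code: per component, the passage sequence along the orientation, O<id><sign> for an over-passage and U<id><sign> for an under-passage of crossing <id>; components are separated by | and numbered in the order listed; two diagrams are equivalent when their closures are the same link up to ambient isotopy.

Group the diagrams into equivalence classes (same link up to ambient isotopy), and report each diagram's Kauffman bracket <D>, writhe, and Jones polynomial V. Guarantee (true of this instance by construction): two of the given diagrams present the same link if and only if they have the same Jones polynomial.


equivalence classes: {D1} | {D2} | {D3}
D1 (bracket A^-6; 8 crossings at w = -2): V = 1
D2 (bracket -A^-16 + A^-12 - A^-8 + A^-4 + A^4; 8 crossings at w = +4): V = q^2 + q^4 - q^5 + q^6 - q^7
D3 (bracket A^-8 + 1 - A^4; 8 crossings at w = -4): V = -q^-4 + q^-3 + q^-1
key observation: comparing 3 Jones polynomials yields 3 groups


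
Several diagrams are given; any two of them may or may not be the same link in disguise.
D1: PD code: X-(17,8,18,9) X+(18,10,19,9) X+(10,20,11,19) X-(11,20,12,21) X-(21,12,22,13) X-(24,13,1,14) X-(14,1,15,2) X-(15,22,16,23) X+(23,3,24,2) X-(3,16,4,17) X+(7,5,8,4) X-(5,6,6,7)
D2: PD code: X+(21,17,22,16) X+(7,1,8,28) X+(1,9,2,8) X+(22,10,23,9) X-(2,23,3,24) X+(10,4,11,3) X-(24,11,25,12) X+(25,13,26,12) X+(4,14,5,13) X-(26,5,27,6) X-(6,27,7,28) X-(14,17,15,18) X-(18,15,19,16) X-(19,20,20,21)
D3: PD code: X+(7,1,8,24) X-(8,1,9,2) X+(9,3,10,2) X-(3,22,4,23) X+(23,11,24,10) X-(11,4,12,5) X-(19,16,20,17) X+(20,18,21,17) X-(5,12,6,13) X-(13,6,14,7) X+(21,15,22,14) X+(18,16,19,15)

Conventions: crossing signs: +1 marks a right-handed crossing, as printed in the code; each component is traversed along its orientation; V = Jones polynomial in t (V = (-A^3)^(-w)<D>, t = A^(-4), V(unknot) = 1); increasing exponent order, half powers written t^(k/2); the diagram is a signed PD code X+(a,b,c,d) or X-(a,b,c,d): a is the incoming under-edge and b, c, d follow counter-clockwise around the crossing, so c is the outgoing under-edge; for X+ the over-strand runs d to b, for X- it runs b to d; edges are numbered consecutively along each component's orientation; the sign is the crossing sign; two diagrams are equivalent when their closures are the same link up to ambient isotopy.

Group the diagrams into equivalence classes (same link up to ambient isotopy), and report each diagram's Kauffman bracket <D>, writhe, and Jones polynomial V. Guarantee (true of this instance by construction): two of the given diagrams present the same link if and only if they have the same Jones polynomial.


equivalence classes: {D1} | {D2} | {D3}
D1 (bracket A^-8 - A^-4 + 2 - A^4 + A^8 - A^12; 12 crossings at w = -4): V = -t^-6 + t^-5 - t^-4 + 2t^-3 - t^-2 + t^-1
D2 (bracket -A^-16 + A^-12 + A^-4; 14 crossings at w = 0): V = t + t^3 - t^4
V(D3) = t^-5 - 2t^-4 + 2t^-3 - 2t^-2 + 2t^-1 - 1 + t  (w 0, c 12, <D> = A^-4 - 1 + 2A^4 - 2A^8 + 2A^12 - 2A^16 + A^20)
observation: 3 values of V(t) split the 3 diagrams


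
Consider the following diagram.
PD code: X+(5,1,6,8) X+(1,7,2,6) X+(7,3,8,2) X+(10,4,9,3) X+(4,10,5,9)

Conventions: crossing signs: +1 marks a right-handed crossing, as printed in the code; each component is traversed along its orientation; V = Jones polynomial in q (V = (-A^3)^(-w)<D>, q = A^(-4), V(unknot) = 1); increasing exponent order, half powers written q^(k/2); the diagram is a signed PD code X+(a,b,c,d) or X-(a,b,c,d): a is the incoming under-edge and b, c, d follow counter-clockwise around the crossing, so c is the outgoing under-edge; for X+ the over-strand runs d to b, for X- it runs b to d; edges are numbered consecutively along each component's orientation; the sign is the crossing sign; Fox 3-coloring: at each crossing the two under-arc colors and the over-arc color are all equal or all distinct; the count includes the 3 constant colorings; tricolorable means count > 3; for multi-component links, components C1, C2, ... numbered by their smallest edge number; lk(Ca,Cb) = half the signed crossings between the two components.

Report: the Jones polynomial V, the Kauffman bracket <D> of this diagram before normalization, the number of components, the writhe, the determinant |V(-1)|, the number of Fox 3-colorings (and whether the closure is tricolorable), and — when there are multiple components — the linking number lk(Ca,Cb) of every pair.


V = -q^(3/2) - 2q^(7/2) + q^(9/2) - q^(11/2) + q^(13/2)
<D> = -A^-11 + A^-7 - A^-3 + 2A + A^9 (w = +5)
2 components over 5 crossings, w = +5
lk(C1,C2): +1
9 Fox colorings among 3^5, |V(-1)| = 6: tricolorable
why: |V(-1)| = 6: so tricolorable, since 3 divides 6


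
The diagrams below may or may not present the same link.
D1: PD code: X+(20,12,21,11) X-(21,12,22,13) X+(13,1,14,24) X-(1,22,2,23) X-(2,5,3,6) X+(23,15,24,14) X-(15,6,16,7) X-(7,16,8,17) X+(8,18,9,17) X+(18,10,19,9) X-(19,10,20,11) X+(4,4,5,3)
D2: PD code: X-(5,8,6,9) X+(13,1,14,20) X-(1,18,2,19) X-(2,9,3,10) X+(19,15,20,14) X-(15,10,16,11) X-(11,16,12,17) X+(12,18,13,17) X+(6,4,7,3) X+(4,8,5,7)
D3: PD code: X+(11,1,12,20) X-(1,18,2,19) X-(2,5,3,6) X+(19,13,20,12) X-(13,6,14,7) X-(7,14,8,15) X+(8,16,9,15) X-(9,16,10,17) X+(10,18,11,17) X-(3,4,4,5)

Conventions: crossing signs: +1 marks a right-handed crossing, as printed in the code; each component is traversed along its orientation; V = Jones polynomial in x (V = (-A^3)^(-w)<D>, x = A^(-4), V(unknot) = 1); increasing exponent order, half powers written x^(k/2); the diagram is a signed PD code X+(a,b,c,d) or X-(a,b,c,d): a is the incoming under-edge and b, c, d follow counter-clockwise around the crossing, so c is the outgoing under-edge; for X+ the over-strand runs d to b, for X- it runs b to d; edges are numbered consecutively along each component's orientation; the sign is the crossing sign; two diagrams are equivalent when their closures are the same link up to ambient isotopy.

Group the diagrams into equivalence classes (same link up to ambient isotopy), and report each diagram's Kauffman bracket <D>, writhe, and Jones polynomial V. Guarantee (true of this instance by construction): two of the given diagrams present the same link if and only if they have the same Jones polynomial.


classes: {D1, D2, D3}
V(D1) = x^-2 - x^-1 + 1 - x + x^2  [12 crossings, <D> = A^-8 - A^-4 + 1 - A^4 + A^8, w = 0]
D2 (bracket A^-8 - A^-4 + 1 - A^4 + A^8; 10 crossings at w = 0): V = x^-2 - x^-1 + 1 - x + x^2
V(D3) = x^-2 - x^-1 + 1 - x + x^2  [10 crossings, <D> = A^-14 - A^-10 + A^-6 - A^-2 + A^2, w = -2]
note: one V(x) for all 3 diagrams — one class (guaranteed)


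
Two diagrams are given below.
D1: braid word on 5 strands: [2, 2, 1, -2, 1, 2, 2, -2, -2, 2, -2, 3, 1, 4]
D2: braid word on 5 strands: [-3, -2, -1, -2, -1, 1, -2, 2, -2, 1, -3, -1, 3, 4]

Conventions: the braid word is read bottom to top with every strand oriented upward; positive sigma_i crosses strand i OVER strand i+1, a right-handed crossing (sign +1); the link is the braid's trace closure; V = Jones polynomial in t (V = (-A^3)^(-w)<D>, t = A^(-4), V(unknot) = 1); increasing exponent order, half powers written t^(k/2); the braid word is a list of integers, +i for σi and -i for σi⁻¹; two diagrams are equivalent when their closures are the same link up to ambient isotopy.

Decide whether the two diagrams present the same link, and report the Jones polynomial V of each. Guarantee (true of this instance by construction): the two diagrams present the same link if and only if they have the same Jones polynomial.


equivalent: no
V(D1) = t - t^2 + 2t^3 - t^4 + t^5 - t^6  (w +6, c 14, <D> = -A^-6 + A^-2 - A^2 + 2A^6 - A^10 + A^14)
V(D2) = -t^-4 + t^-3 + t^-1  [14 crossings, <D> = A^-8 + 1 - A^4, w = -4]
key observation: comparing 2 Jones polynomials yields 2 groups


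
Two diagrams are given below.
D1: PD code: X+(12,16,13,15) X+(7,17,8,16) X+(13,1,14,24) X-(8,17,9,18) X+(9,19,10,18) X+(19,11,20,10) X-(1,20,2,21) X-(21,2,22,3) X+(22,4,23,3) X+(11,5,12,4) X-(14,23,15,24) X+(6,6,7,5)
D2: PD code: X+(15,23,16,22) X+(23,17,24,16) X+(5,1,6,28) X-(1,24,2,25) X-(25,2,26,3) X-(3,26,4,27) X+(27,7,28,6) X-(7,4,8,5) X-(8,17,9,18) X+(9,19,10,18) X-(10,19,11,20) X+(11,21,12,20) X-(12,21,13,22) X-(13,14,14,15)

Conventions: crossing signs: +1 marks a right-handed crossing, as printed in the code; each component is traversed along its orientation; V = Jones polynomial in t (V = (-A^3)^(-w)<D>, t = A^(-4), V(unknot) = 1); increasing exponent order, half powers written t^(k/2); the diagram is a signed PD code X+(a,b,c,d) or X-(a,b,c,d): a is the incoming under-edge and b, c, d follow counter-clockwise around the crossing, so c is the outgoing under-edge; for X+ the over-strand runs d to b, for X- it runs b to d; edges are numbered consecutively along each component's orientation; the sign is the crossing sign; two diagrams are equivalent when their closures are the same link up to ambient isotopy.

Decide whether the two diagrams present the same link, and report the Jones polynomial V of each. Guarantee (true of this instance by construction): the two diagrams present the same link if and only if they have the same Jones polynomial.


equivalent: no
D1 (bracket -A^-4 + 1 + A^8; 12 crossings at w = +4): V = t + t^3 - t^4
D2 (bracket A^-10 - A^-6 + 2A^-2 - 2A^2 + 2A^6 - 2A^10 + A^14; 14 crossings at w = -2): V = t^-5 - 2t^-4 + 2t^-3 - 2t^-2 + 2t^-1 - 1 + t
key observation: 2 values of V(t) split the 2 diagrams


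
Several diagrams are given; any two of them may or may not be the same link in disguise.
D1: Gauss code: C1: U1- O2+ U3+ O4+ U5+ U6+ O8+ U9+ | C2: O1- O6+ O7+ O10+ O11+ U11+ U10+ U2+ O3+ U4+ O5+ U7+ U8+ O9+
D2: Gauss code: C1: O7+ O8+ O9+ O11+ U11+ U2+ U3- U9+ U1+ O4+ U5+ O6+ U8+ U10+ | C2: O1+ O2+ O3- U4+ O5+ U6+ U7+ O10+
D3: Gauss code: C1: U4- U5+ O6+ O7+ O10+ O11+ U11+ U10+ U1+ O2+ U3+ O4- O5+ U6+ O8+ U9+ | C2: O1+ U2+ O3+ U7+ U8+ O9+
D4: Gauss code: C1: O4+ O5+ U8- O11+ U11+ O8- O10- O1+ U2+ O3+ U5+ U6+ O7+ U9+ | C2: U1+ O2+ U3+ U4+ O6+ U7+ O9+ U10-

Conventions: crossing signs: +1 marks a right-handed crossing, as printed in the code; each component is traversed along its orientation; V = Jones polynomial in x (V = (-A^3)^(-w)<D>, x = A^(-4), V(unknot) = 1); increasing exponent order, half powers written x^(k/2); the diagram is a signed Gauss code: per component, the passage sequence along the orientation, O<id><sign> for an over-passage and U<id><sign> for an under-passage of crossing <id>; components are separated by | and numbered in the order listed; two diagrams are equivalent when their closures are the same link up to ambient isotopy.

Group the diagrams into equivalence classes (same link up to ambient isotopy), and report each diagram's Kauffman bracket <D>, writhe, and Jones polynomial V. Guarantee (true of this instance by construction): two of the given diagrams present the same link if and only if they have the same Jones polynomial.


grouping into links: {D1, D2, D3, D4}
V(D1) = -x^(5/2) - x^(9/2) + x^(11/2) - x^(13/2) + x^(15/2) - x^(17/2)  (w +9, c 11, <D> = A^-7 - A^-3 + A - A^5 + A^9 + A^17)
V(D2) = -x^(5/2) - x^(9/2) + x^(11/2) - x^(13/2) + x^(15/2) - x^(17/2)  [11 crossings, <D> = A^-7 - A^-3 + A - A^5 + A^9 + A^17, w = +9]
D3 (bracket A^-7 - A^-3 + A - A^5 + A^9 + A^17; 11 crossings at w = +9): V = -x^(5/2) - x^(9/2) + x^(11/2) - x^(13/2) + x^(15/2) - x^(17/2)
D4 (bracket A^-13 - A^-9 + A^-5 - A^-1 + A^3 + A^11; 11 crossings at w = +7): V = -x^(5/2) - x^(9/2) + x^(11/2) - x^(13/2) + x^(15/2) - x^(17/2)
key observation: all 4 diagrams share one V(x), hence one class


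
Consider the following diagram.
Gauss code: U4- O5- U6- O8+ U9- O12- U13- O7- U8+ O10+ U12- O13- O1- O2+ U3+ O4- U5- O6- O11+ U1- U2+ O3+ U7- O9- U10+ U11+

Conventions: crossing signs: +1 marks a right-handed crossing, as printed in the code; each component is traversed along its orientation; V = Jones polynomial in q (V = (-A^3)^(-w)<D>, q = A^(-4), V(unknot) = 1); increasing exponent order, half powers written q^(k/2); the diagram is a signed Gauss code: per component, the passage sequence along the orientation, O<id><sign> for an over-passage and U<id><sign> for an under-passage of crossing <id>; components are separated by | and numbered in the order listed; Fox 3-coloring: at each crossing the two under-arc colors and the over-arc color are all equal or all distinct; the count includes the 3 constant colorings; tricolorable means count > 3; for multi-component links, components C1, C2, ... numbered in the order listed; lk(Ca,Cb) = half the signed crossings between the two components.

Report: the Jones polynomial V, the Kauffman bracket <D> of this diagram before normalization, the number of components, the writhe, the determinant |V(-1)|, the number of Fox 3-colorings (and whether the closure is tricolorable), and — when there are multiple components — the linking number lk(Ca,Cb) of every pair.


V(q) = q^-7 - 2q^-6 + 2q^-5 - 3q^-4 + 3q^-3 - 2q^-2 + 2q^-1
bracket: -2A^-5 + 2A^-1 - 3A^3 + 3A^7 - 2A^11 + 2A^15 - A^19, w = -3
1 component, writhe -3, over 13 crossings
det 15, colorings 9 of 3^13 — tricolorable
observation: w = -3 (over 13 crossings) is diagram-only; (-A^3)^(3) removes it from V


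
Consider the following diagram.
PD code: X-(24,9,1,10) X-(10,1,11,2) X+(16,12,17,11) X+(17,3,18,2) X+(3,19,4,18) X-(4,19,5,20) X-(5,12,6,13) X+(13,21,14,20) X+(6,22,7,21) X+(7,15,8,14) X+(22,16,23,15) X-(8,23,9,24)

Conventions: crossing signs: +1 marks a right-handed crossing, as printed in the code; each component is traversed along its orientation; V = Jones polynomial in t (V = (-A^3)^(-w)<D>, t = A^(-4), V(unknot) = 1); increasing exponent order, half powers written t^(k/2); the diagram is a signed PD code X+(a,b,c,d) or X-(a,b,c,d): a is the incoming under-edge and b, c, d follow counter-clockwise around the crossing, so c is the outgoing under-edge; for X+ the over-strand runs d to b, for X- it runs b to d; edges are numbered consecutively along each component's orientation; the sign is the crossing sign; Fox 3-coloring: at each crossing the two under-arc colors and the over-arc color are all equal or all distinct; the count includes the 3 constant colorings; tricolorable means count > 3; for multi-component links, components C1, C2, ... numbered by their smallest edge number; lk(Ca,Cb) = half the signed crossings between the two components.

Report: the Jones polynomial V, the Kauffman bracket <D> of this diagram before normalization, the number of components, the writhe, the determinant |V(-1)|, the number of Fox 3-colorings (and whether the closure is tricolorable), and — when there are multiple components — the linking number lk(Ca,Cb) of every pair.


Jones polynomial: V(t) = -t^-1 + 2 - t + 2t^2 - t^3 + t^4 - t^5
<D> = -A^-14 + A^-10 - A^-6 + 2A^-2 - A^2 + 2A^6 - A^10; writhe +2
components 1, writhe +2 (12 crossings)
3-colorings: 9 of 3^12, det 9 — tricolorable
note: det 9 = |V(-1)|; divisible by 3, so tricolorable


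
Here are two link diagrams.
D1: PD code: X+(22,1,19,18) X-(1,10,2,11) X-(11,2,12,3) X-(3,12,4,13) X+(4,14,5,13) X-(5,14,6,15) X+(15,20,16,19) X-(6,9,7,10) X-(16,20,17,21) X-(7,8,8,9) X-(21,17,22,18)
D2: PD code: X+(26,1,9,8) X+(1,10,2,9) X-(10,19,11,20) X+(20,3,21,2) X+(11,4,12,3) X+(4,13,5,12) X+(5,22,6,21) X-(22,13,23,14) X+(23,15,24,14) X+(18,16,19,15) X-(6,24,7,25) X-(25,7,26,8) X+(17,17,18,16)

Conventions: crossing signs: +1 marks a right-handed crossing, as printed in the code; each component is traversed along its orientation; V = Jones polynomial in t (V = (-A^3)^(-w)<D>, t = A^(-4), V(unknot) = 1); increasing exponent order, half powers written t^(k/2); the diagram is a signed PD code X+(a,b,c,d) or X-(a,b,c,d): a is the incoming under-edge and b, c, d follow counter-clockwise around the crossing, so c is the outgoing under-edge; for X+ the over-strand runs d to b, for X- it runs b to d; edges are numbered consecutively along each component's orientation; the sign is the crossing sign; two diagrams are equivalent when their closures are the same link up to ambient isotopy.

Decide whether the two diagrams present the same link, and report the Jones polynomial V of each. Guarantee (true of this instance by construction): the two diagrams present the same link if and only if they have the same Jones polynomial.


same link: no
V(D1) = t^(-9/2) - t^(-5/2) - t^(-3/2) - t^(-1/2)  [11 crossings, <D> = A^-13 + A^-9 + A^-5 - A^3, w = -5]
D2 (bracket A^-3 + A^5 - A^9 + A^13; 13 crossings at w = +5): V = -t^(1/2) + t^(3/2) - t^(5/2) - t^(9/2)
note: V(t) takes 2 values over 2 diagrams, fixing the grouping


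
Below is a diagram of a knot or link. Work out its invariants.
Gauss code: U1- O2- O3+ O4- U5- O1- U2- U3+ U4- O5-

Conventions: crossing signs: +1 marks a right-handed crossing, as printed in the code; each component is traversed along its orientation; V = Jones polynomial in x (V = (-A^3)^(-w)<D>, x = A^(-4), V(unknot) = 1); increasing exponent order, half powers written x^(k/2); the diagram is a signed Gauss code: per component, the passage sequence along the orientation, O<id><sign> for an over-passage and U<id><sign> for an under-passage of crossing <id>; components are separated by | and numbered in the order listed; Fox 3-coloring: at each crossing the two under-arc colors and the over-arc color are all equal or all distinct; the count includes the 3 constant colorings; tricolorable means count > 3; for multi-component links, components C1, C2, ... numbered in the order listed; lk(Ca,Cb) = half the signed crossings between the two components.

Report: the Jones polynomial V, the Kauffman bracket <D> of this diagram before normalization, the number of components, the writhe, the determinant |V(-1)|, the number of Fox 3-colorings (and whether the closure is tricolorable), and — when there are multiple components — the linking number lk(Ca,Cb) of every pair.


Jones polynomial: V(x) = -x^-4 + x^-3 + x^-1
<D> = -A^-5 - A^3 + A^7; writhe -3
components 1, writhe -3 (5 crossings)
3-colorings: 9 of 3^5, det 3 — tricolorable
note: |V(-1)| = 3: so tricolorable, since 3 divides 3


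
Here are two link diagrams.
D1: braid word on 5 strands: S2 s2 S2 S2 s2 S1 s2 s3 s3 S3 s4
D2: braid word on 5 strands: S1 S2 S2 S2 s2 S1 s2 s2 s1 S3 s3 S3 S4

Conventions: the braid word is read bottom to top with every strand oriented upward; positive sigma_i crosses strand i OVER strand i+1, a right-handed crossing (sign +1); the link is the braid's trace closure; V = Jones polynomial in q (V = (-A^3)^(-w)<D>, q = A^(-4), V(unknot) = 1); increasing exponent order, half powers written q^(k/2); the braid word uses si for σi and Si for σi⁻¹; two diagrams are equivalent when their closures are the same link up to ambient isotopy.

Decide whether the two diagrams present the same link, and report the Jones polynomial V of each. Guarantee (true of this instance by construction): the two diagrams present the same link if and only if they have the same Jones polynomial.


equivalent: yes
V(D1) = -q^(-1/2) - q^(1/2)  (w +1, c 11, <D> = A + A^5)
D2 (bracket A^-11 + A^-7; 13 crossings at w = -3): V = -q^(-1/2) - q^(1/2)
why: D2 (13 crossings) and D1 (11) are Markov-related braid presentations


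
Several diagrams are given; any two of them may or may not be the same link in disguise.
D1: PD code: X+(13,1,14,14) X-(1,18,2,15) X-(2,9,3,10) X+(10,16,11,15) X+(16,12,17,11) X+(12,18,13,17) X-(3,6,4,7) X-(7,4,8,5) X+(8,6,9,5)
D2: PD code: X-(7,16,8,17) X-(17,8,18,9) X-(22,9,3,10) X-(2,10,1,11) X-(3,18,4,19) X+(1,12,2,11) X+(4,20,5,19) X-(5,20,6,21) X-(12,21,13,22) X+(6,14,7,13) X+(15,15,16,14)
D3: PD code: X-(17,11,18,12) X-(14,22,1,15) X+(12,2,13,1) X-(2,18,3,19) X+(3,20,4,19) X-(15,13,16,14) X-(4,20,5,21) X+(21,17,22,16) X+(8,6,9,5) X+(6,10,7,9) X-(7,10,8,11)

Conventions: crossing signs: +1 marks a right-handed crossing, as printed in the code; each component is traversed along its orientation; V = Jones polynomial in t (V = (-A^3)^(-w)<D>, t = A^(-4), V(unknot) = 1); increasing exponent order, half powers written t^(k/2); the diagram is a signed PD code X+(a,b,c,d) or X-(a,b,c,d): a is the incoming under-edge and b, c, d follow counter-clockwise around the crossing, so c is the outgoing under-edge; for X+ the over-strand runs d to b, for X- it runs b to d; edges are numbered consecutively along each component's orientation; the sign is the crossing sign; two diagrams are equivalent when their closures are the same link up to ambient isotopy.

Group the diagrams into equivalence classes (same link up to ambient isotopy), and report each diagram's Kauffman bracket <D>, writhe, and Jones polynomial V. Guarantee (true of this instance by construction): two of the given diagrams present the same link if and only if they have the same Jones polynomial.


grouping into links: {D1} | {D2} | {D3}
V(D1) = -t^(1/2) - t^(5/2)  (w +1, c 9, <D> = A^-7 + A)
D2 (bracket A^-7 + A^-3 + A - A^9; 11 crossings at w = -3): V = t^(-9/2) - t^(-5/2) - t^(-3/2) - t^(-1/2)
V(D3) = -t^(-9/2) + t^(-7/2) - 3t^(-5/2) + 2t^(-3/2) - 2t^(-1/2) + 2t^(1/2) - t^(3/2)  [11 crossings, <D> = A^-9 - 2A^-5 + 2A^-1 - 2A^3 + 3A^7 - A^11 + A^15, w = -1]
why: 3 classes among 3 diagrams; unequal V(t) rules out equality


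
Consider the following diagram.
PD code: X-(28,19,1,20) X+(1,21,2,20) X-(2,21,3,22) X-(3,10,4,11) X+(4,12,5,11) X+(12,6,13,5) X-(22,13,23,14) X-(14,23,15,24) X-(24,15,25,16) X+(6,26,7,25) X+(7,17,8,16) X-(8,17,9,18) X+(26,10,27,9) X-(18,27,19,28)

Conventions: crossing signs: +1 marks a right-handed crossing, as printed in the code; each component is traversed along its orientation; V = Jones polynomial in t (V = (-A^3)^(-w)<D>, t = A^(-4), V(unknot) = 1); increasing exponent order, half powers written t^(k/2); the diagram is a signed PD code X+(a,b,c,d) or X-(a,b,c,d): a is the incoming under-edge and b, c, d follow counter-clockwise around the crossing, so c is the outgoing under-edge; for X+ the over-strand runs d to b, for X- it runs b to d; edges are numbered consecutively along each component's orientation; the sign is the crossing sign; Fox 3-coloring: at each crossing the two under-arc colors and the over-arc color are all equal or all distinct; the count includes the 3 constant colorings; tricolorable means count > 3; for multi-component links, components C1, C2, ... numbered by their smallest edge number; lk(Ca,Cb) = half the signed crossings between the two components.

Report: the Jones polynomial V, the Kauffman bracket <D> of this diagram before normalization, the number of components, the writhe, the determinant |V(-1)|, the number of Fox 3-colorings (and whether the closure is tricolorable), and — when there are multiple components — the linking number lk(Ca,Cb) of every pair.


V = -t^-6 + 2t^-5 - 4t^-4 + 5t^-3 - 4t^-2 + 5t^-1 - 3 + 2t - t^2
<D> = -A^-14 + 2A^-10 - 3A^-6 + 5A^-2 - 4A^2 + 5A^6 - 4A^10 + 2A^14 - A^18 (w = -2)
1 component over 14 crossings, w = -2
9 Fox colorings among 3^14, |V(-1)| = 27: tricolorable
why: w = -2 shifts under R1 moves; the (-A^3)^(2) factor cancels that in V


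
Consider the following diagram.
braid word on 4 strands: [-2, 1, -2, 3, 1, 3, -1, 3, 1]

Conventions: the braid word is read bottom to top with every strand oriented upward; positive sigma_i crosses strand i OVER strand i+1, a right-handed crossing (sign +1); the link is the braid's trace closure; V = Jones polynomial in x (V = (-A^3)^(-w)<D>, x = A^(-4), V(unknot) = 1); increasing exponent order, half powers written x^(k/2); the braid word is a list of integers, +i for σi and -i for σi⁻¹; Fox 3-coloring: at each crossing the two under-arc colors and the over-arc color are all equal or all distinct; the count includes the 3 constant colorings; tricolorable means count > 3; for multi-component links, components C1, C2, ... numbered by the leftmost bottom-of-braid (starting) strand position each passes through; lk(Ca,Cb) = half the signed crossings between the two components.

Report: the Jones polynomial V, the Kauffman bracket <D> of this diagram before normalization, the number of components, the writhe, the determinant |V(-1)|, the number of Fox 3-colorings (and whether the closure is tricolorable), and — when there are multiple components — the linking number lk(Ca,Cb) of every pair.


Jones polynomial: V(x) = x^-1 - 1 + 2x - 3x^2 + 3x^3 - 2x^4 + 2x^5 - x^6
<D> = A^-15 - 2A^-11 + 2A^-7 - 3A^-3 + 3A - 2A^5 + A^9 - A^13; writhe +3
components 1, writhe +3 (9 crossings)
3-colorings: 9 of 3^9, det 15 — tricolorable
note: w = +3 shifts under R1 moves; the (-A^3)^(-3) factor cancels that in V


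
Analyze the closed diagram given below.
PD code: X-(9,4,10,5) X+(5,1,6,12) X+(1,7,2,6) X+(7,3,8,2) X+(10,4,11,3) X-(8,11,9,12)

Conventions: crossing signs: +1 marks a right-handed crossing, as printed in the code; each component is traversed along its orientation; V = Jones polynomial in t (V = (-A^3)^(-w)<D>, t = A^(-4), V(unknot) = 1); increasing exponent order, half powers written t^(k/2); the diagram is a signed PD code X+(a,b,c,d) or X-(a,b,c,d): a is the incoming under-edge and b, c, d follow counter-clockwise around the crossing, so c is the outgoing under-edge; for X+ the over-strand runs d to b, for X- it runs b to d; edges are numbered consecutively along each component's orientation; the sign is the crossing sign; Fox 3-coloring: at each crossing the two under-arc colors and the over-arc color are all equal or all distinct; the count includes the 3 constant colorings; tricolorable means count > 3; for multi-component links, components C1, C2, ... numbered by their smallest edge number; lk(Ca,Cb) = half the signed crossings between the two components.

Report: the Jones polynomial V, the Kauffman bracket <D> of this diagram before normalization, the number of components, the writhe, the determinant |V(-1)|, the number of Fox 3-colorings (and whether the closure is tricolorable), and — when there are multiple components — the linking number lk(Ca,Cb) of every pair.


Jones polynomial: V(t) = t + t^3 - t^4
<D> = -A^-10 + A^-6 + A^2; writhe +2
components 1, writhe +2 (6 crossings)
3-colorings: 9 of 3^6, det 3 — tricolorable
note: det 3 = |V(-1)|; divisible by 3, so tricolorable


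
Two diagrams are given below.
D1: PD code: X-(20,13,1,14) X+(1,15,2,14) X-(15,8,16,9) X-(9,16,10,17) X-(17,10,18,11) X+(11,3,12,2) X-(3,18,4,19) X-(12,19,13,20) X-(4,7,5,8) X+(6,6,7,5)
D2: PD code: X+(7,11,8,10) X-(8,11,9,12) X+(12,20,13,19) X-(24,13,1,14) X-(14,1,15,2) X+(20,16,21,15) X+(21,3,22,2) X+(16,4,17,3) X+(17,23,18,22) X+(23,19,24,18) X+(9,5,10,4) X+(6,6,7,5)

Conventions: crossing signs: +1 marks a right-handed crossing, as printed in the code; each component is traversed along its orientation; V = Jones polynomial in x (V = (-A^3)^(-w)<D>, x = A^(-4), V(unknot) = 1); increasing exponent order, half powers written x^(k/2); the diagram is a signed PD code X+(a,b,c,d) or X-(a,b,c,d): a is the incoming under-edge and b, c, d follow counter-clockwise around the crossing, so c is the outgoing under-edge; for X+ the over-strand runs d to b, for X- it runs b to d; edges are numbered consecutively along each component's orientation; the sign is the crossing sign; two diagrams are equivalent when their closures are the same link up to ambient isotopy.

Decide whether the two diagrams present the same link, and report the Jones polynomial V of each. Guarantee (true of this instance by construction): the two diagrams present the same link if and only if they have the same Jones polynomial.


equivalent: no
D1 (bracket A^-8 + 1 - A^4; 10 crossings at w = -4): V = -x^-4 + x^-3 + x^-1
V(D2) = x - x^2 + 2x^3 - x^4 + x^5 - x^6  (w +6, c 12, <D> = -A^-6 + A^-2 - A^2 + 2A^6 - A^10 + A^14)
key observation: comparing 2 Jones polynomials yields 2 groups


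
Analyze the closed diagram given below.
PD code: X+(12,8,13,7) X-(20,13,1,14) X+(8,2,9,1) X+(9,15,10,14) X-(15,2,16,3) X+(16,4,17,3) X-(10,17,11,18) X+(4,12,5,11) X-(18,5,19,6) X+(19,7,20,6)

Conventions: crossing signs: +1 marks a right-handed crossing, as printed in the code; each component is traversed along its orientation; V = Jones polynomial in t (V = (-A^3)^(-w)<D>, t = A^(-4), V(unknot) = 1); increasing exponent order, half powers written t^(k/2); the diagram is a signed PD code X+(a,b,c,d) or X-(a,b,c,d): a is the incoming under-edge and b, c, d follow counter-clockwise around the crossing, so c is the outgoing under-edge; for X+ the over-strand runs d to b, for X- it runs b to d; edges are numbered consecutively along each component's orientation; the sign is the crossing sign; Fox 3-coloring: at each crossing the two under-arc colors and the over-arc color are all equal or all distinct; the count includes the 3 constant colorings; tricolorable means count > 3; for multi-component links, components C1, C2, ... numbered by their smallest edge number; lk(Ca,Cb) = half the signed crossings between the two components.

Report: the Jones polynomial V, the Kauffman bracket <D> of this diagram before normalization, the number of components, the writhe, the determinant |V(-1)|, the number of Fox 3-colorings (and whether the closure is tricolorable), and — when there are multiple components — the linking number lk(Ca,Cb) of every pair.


Jones polynomial: V(t) = t + t^3 - t^4
<D> = -A^-10 + A^-6 + A^2; writhe +2
components 1, writhe +2 (10 crossings)
3-colorings: 9 of 3^10, det 3 — tricolorable
note: the span of V is 3, forcing >= 3 crossings in any diagram
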